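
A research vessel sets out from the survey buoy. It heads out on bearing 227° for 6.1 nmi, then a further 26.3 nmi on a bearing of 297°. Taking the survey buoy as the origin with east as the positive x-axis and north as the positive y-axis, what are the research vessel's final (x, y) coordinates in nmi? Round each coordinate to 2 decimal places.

Leg 1 (227°, 6.1 nmi): east 6.1 sin 227° = -4.46, north 6.1 cos 227° = -4.16
Leg 2 (297°, 26.3 nmi): east 26.3 sin 297° = -23.43, north 26.3 cos 297° = 11.94
Summing: -27.89 nmi east, 7.78 nmi north → (-27.89, 7.78).

(-27.89, 7.78)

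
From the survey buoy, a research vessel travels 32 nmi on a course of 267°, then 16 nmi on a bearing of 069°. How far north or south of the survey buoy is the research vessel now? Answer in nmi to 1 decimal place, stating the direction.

4.1 nmi north

Leg 1 (267°, 32 nmi): east 32 sin 267° = -31.96, north 32 cos 267° = -1.67
Leg 2 (069°, 16 nmi): east 16 sin 69° = 14.94, north 16 cos 69° = 5.73
Net north component: 4.06 nmi.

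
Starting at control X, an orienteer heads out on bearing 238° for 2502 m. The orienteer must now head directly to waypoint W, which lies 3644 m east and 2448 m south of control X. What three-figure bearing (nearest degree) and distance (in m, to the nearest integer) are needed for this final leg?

Leg 1 (238°, 2502 m): east 2502 sin 238° = -2121.82, north 2502 cos 238° = -1325.86
Current position: (-2121.82, -1325.86). Target: (3644, -2448). Remaining: Δeast = 5765.82, Δnorth = -1122.14.
Bearing = atan2(5765.82, -1122.14) mod 360° = 101.01°; distance = √((5765.82)² + (-1122.14)²) = 5873.997 m.

101°, 5874 m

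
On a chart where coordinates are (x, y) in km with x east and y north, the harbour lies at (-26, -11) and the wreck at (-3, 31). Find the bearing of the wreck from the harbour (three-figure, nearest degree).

Δeast = -3 − -26 = 23.00; Δnorth = 31 − -11 = 42.00.
Bearing = atan2(Δeast, Δnorth) mod 360° = 28.71° ≈ 029°.

029°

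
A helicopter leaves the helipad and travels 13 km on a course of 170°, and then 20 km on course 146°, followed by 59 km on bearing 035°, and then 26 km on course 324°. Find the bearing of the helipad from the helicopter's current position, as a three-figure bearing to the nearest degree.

219°

Leg 1 (170°, 13 km): east 13 sin 170° = 2.26, north 13 cos 170° = -12.80
Leg 2 (146°, 20 km): east 20 sin 146° = 11.18, north 20 cos 146° = -16.58
Leg 3 (035°, 59 km): east 59 sin 35° = 33.84, north 59 cos 35° = 48.33
Leg 4 (324°, 26 km): east 26 sin 324° = -15.28, north 26 cos 324° = 21.03
Net displacement: 32.00 east, 39.98 north. Direction back to start is (-32.00, -39.98): bearing = atan2(-32.00, -39.98) mod 360° = 218.67° ≈ 219°.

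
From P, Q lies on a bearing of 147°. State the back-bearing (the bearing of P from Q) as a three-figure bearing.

327°

Back-bearing = 147° + 180° = 327°.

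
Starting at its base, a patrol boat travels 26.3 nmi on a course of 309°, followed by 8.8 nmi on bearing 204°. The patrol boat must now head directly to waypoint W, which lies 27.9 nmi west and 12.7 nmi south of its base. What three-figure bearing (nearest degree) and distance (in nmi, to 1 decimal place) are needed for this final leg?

190°, 21.6 nmi

Leg 1 (309°, 26.3 nmi): east 26.3 sin 309° = -20.44, north 26.3 cos 309° = 16.55
Leg 2 (204°, 8.8 nmi): east 8.8 sin 204° = -3.58, north 8.8 cos 204° = -8.04
Current position: (-24.02, 8.51). Target: (-27.9, -12.7). Remaining: Δeast = -3.88, Δnorth = -21.21.
Bearing = atan2(-3.88, -21.21) mod 360° = 190.37°; distance = √((-3.88)² + (-21.21)²) = 21.564 nmi.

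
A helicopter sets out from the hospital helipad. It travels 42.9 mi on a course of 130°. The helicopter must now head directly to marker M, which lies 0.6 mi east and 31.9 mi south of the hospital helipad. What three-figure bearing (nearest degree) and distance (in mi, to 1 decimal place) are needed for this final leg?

Leg 1 (130°, 42.9 mi): east 42.9 sin 130° = 32.86, north 42.9 cos 130° = -27.58
Current position: (32.86, -27.58). Target: (0.6, -31.9). Remaining: Δeast = -32.26, Δnorth = -4.32.
Bearing = atan2(-32.26, -4.32) mod 360° = 262.37°; distance = √((-32.26)² + (-4.32)²) = 32.552 mi.

262°, 32.6 mi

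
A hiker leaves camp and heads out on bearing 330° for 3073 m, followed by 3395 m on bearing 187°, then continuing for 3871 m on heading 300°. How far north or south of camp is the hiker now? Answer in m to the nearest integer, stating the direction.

Leg 1 (330°, 3073 m): east 3073 sin 330° = -1536.50, north 3073 cos 330° = 2661.30
Leg 2 (187°, 3395 m): east 3395 sin 187° = -413.75, north 3395 cos 187° = -3369.69
Leg 3 (300°, 3871 m): east 3871 sin 300° = -3352.38, north 3871 cos 300° = 1935.50
Net north component: 1227.10 m.

1227 m north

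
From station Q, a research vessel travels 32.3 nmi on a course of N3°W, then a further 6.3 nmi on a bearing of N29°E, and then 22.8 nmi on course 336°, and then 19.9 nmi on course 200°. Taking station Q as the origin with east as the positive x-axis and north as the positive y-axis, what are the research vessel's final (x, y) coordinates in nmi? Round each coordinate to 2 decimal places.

(-14.72, 39.89)

Leg 1 (N3°W, 32.3 nmi): east 32.3 sin 357° = -1.69, north 32.3 cos 357° = 32.26
Leg 2 (N29°E, 6.3 nmi): east 6.3 sin 29° = 3.05, north 6.3 cos 29° = 5.51
Leg 3 (336°, 22.8 nmi): east 22.8 sin 336° = -9.27, north 22.8 cos 336° = 20.83
Leg 4 (200°, 19.9 nmi): east 19.9 sin 200° = -6.81, north 19.9 cos 200° = -18.70
Summing: -14.72 nmi east, 39.89 nmi north → (-14.72, 39.89).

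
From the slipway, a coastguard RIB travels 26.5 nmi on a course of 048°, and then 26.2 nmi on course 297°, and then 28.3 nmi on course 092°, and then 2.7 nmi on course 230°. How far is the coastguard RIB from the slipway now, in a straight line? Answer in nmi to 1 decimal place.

Leg 1 (048°, 26.5 nmi): east 26.5 sin 48° = 19.69, north 26.5 cos 48° = 17.73
Leg 2 (297°, 26.2 nmi): east 26.2 sin 297° = -23.34, north 26.2 cos 297° = 11.89
Leg 3 (092°, 28.3 nmi): east 28.3 sin 92° = 28.28, north 28.3 cos 92° = -0.99
Leg 4 (230°, 2.7 nmi): east 2.7 sin 230° = -2.07, north 2.7 cos 230° = -1.74
Net: 22.56 east, 26.90 north. Distance = √((22.56)² + (26.90)²) = 35.113 nmi.

35.1 nmi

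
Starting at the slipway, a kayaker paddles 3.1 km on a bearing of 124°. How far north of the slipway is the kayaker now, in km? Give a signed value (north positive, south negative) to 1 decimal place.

-1.7 km

Leg 1 (124°, 3.1 km): east 3.1 sin 124° = 2.57, north 3.1 cos 124° = -1.73
Net north component: -1.73 km.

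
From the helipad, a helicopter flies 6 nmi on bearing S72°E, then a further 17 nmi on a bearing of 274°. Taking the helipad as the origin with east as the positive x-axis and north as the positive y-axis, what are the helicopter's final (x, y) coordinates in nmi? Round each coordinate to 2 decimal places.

Leg 1 (S72°E, 6 nmi): east 6 sin 108° = 5.71, north 6 cos 108° = -1.85
Leg 2 (274°, 17 nmi): east 17 sin 274° = -16.96, north 17 cos 274° = 1.19
Summing: -11.25 nmi east, -0.67 nmi north → (-11.25, -0.67).

(-11.25, -0.67)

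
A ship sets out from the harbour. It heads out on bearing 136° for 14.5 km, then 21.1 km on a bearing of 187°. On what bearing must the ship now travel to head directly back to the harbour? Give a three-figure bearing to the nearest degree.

Leg 1 (136°, 14.5 km): east 14.5 sin 136° = 10.07, north 14.5 cos 136° = -10.43
Leg 2 (187°, 21.1 km): east 21.1 sin 187° = -2.57, north 21.1 cos 187° = -20.94
Net displacement: 7.50 east, -31.37 north. Direction back to start is (-7.50, 31.37): bearing = atan2(-7.50, 31.37) mod 360° = 346.55° ≈ 347°.

347°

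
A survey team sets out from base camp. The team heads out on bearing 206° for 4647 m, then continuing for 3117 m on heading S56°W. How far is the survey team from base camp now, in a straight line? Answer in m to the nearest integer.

Leg 1 (206°, 4647 m): east 4647 sin 206° = -2037.11, north 4647 cos 206° = -4176.70
Leg 2 (S56°W, 3117 m): east 3117 sin 236° = -2584.11, north 3117 cos 236° = -1743.00
Net: -4621.22 east, -5919.70 north. Distance = √((-4621.22)² + (-5919.70)²) = 7509.896 m.

7510 m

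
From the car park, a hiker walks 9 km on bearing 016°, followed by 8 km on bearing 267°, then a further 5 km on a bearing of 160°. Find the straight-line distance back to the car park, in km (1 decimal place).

5.2 km

Leg 1 (016°, 9 km): east 9 sin 16° = 2.48, north 9 cos 16° = 8.65
Leg 2 (267°, 8 km): east 8 sin 267° = -7.99, north 8 cos 267° = -0.42
Leg 3 (160°, 5 km): east 5 sin 160° = 1.71, north 5 cos 160° = -4.70
Net: -3.80 east, 3.53 north. Distance = √((-3.80)² + (3.53)²) = 5.188 km.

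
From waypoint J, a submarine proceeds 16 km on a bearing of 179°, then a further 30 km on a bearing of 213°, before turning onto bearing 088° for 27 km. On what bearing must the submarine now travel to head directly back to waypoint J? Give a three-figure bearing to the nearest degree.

Leg 1 (179°, 16 km): east 16 sin 179° = 0.28, north 16 cos 179° = -16.00
Leg 2 (213°, 30 km): east 30 sin 213° = -16.34, north 30 cos 213° = -25.16
Leg 3 (088°, 27 km): east 27 sin 88° = 26.98, north 27 cos 88° = 0.94
Net displacement: 10.92 east, -40.22 north. Direction back to start is (-10.92, 40.22): bearing = atan2(-10.92, 40.22) mod 360° = 344.80° ≈ 345°.

345°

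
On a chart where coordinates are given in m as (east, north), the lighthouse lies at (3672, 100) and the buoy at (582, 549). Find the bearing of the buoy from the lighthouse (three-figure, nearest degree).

Δeast = 582 − 3672 = -3090.00; Δnorth = 549 − 100 = 449.00.
Bearing = atan2(Δeast, Δnorth) mod 360° = 278.27° ≈ 278°.

278°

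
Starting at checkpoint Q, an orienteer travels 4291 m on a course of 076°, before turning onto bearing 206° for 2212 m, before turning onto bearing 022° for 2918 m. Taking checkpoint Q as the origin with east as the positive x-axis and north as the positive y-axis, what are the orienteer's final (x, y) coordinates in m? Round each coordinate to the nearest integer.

Leg 1 (076°, 4291 m): east 4291 sin 76° = 4163.54, north 4291 cos 76° = 1038.09
Leg 2 (206°, 2212 m): east 2212 sin 206° = -969.68, north 2212 cos 206° = -1988.13
Leg 3 (022°, 2918 m): east 2918 sin 22° = 1093.10, north 2918 cos 22° = 2705.52
Summing: 4286.96 m east, 1755.48 m north → (4287, 1755).

(4287, 1755)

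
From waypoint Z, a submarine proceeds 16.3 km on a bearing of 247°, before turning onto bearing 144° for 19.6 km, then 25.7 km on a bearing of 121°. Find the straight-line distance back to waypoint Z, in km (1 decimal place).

Leg 1 (247°, 16.3 km): east 16.3 sin 247° = -15.00, north 16.3 cos 247° = -6.37
Leg 2 (144°, 19.6 km): east 19.6 sin 144° = 11.52, north 19.6 cos 144° = -15.86
Leg 3 (121°, 25.7 km): east 25.7 sin 121° = 22.03, north 25.7 cos 121° = -13.24
Net: 18.55 east, -35.46 north. Distance = √((18.55)² + (-35.46)²) = 40.019 km.

40.0 km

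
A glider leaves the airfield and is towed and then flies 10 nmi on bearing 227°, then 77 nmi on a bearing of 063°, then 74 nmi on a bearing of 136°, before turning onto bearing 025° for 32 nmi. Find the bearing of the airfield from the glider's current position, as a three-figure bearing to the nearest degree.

268°

Leg 1 (227°, 10 nmi): east 10 sin 227° = -7.31, north 10 cos 227° = -6.82
Leg 2 (063°, 77 nmi): east 77 sin 63° = 68.61, north 77 cos 63° = 34.96
Leg 3 (136°, 74 nmi): east 74 sin 136° = 51.40, north 74 cos 136° = -53.23
Leg 4 (025°, 32 nmi): east 32 sin 25° = 13.52, north 32 cos 25° = 29.00
Net displacement: 126.22 east, 3.91 north. Direction back to start is (-126.22, -3.91): bearing = atan2(-126.22, -3.91) mod 360° = 268.23° ≈ 268°.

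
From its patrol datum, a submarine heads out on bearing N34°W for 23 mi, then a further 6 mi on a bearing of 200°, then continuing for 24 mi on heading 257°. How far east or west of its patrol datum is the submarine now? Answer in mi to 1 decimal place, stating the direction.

38.3 mi west

Leg 1 (N34°W, 23 mi): east 23 sin 326° = -12.86, north 23 cos 326° = 19.07
Leg 2 (200°, 6 mi): east 6 sin 200° = -2.05, north 6 cos 200° = -5.64
Leg 3 (257°, 24 mi): east 24 sin 257° = -23.38, north 24 cos 257° = -5.40
Net east component: -38.30 mi.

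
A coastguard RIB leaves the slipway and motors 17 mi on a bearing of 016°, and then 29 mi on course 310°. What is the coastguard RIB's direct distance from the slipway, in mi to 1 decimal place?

Leg 1 (016°, 17 mi): east 17 sin 16° = 4.69, north 17 cos 16° = 16.34
Leg 2 (310°, 29 mi): east 29 sin 310° = -22.22, north 29 cos 310° = 18.64
Net: -17.53 east, 34.98 north. Distance = √((-17.53)² + (34.98)²) = 39.129 mi.

39.1 mi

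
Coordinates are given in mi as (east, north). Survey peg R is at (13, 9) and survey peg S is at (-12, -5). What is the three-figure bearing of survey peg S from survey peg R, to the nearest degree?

Δeast = -12 − 13 = -25.00; Δnorth = -5 − 9 = -14.00.
Bearing = atan2(Δeast, Δnorth) mod 360° = 240.75° ≈ 241°.

241°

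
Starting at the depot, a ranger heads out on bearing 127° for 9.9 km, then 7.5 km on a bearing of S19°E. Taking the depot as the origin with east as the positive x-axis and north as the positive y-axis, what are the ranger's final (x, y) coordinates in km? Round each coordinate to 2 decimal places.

(10.35, -13.05)

Leg 1 (127°, 9.9 km): east 9.9 sin 127° = 7.91, north 9.9 cos 127° = -5.96
Leg 2 (S19°E, 7.5 km): east 7.5 sin 161° = 2.44, north 7.5 cos 161° = -7.09
Summing: 10.35 km east, -13.05 km north → (10.35, -13.05).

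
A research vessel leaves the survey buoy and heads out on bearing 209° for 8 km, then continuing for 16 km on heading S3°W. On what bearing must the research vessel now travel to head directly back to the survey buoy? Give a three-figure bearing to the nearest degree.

012°

Leg 1 (209°, 8 km): east 8 sin 209° = -3.88, north 8 cos 209° = -7.00
Leg 2 (S3°W, 16 km): east 16 sin 183° = -0.84, north 16 cos 183° = -15.98
Net displacement: -4.72 east, -22.98 north. Direction back to start is (4.72, 22.98): bearing = atan2(4.72, 22.98) mod 360° = 11.60° ≈ 012°.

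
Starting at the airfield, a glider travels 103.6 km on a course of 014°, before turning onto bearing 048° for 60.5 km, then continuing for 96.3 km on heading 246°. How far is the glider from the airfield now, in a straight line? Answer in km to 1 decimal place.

Leg 1 (014°, 103.6 km): east 103.6 sin 14° = 25.06, north 103.6 cos 14° = 100.52
Leg 2 (048°, 60.5 km): east 60.5 sin 48° = 44.96, north 60.5 cos 48° = 40.48
Leg 3 (246°, 96.3 km): east 96.3 sin 246° = -87.97, north 96.3 cos 246° = -39.17
Net: -17.95 east, 101.84 north. Distance = √((-17.95)² + (101.84)²) = 103.406 km.

103.4 km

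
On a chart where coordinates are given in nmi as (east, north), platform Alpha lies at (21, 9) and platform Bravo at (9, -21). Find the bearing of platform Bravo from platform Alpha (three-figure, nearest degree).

Δeast = 9 − 21 = -12.00; Δnorth = -21 − 9 = -30.00.
Bearing = atan2(Δeast, Δnorth) mod 360° = 201.80° ≈ 202°.

202°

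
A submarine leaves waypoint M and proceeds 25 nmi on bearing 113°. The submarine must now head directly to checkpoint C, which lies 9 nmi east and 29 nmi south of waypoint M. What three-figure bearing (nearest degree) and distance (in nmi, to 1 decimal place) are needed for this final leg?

Leg 1 (113°, 25 nmi): east 25 sin 113° = 23.01, north 25 cos 113° = -9.77
Current position: (23.01, -9.77). Target: (9, -29). Remaining: Δeast = -14.01, Δnorth = -19.23.
Bearing = atan2(-14.01, -19.23) mod 360° = 216.08°; distance = √((-14.01)² + (-19.23)²) = 23.795 nmi.

216°, 23.8 nmi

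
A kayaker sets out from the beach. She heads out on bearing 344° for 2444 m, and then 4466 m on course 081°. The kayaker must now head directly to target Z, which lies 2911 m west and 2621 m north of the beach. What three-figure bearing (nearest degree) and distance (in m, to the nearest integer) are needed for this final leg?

Leg 1 (344°, 2444 m): east 2444 sin 344° = -673.66, north 2444 cos 344° = 2349.32
Leg 2 (081°, 4466 m): east 4466 sin 81° = 4411.02, north 4466 cos 81° = 698.64
Current position: (3737.36, 3047.96). Target: (-2911, 2621). Remaining: Δeast = -6648.36, Δnorth = -426.96.
Bearing = atan2(-6648.36, -426.96) mod 360° = 266.33°; distance = √((-6648.36)² + (-426.96)²) = 6662.054 m.

266°, 6662 m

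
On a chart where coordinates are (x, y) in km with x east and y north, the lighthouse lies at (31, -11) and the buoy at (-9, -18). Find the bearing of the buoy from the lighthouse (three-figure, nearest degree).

Δeast = -9 − 31 = -40.00; Δnorth = -18 − -11 = -7.00.
Bearing = atan2(Δeast, Δnorth) mod 360° = 260.07° ≈ 260°.

260°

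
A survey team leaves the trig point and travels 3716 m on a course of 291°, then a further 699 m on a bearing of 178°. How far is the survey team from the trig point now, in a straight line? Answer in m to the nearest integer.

3502 m

Leg 1 (291°, 3716 m): east 3716 sin 291° = -3469.18, north 3716 cos 291° = 1331.70
Leg 2 (178°, 699 m): east 699 sin 178° = 24.39, north 699 cos 178° = -698.57
Net: -3444.79 east, 633.12 north. Distance = √((-3444.79)² + (633.12)²) = 3502.488 m.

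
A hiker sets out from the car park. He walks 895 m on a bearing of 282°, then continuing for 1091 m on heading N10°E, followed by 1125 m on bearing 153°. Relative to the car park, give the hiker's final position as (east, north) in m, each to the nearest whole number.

(-175, 258)

Leg 1 (282°, 895 m): east 895 sin 282° = -875.44, north 895 cos 282° = 186.08
Leg 2 (N10°E, 1091 m): east 1091 sin 10° = 189.45, north 1091 cos 10° = 1074.43
Leg 3 (153°, 1125 m): east 1125 sin 153° = 510.74, north 1125 cos 153° = -1002.38
Summing: -175.25 m east, 258.12 m north → (-175, 258).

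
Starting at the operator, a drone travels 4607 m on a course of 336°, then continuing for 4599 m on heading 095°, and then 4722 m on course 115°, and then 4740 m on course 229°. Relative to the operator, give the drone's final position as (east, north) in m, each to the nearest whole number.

Leg 1 (336°, 4607 m): east 4607 sin 336° = -1873.84, north 4607 cos 336° = 4208.70
Leg 2 (095°, 4599 m): east 4599 sin 95° = 4581.50, north 4599 cos 95° = -400.83
Leg 3 (115°, 4722 m): east 4722 sin 115° = 4279.59, north 4722 cos 115° = -1995.60
Leg 4 (229°, 4740 m): east 4740 sin 229° = -3577.32, north 4740 cos 229° = -3109.72
Summing: 3409.93 m east, -1297.45 m north → (3410, -1297).

(3410, -1297)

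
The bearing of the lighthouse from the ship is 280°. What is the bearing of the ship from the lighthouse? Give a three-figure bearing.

Back-bearing = 280° − 180° = 100°.

100°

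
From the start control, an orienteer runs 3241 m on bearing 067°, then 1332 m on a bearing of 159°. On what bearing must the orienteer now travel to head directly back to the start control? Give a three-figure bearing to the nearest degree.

Leg 1 (067°, 3241 m): east 3241 sin 67° = 2983.36, north 3241 cos 67° = 1266.36
Leg 2 (159°, 1332 m): east 1332 sin 159° = 477.35, north 1332 cos 159° = -1243.53
Net displacement: 3460.70 east, 22.83 north. Direction back to start is (-3460.70, -22.83): bearing = atan2(-3460.70, -22.83) mod 360° = 269.62° ≈ 270°.

270°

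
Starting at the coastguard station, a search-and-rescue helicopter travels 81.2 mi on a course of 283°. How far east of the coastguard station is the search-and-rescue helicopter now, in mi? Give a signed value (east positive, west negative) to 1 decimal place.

Leg 1 (283°, 81.2 mi): east 81.2 sin 283° = -79.12, north 81.2 cos 283° = 18.27
Net east component: -79.12 mi.

-79.1 mi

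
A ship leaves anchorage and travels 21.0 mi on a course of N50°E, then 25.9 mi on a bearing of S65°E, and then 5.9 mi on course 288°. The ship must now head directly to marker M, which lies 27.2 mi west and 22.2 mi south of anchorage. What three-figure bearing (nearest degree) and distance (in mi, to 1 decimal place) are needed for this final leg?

247°, 66.7 mi

Leg 1 (N50°E, 21.0 mi): east 21.0 sin 50° = 16.09, north 21.0 cos 50° = 13.50
Leg 2 (S65°E, 25.9 mi): east 25.9 sin 115° = 23.47, north 25.9 cos 115° = -10.95
Leg 3 (288°, 5.9 mi): east 5.9 sin 288° = -5.61, north 5.9 cos 288° = 1.82
Current position: (33.95, 4.38). Target: (-27.2, -22.2). Remaining: Δeast = -61.15, Δnorth = -26.58.
Bearing = atan2(-61.15, -26.58) mod 360° = 246.51°; distance = √((-61.15)² + (-26.58)²) = 66.674 mi.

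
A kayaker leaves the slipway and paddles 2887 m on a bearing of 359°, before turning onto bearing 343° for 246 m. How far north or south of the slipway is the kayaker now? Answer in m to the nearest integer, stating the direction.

3122 m north

Leg 1 (359°, 2887 m): east 2887 sin 359° = -50.39, north 2887 cos 359° = 2886.56
Leg 2 (343°, 246 m): east 246 sin 343° = -71.92, north 246 cos 343° = 235.25
Net north component: 3121.81 m.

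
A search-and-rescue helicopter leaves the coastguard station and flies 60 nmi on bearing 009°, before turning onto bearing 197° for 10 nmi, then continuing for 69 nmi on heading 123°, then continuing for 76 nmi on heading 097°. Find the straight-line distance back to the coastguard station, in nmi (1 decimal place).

Leg 1 (009°, 60 nmi): east 60 sin 9° = 9.39, north 60 cos 9° = 59.26
Leg 2 (197°, 10 nmi): east 10 sin 197° = -2.92, north 10 cos 197° = -9.56
Leg 3 (123°, 69 nmi): east 69 sin 123° = 57.87, north 69 cos 123° = -37.58
Leg 4 (097°, 76 nmi): east 76 sin 97° = 75.43, north 76 cos 97° = -9.26
Net: 139.76 east, 2.86 north. Distance = √((139.76)² + (2.86)²) = 139.793 nmi.

139.8 nmi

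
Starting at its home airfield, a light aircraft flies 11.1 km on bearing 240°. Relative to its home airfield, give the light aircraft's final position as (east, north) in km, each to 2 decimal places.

Leg 1 (240°, 11.1 km): east 11.1 sin 240° = -9.61, north 11.1 cos 240° = -5.55
Summing: -9.61 km east, -5.55 km north → (-9.61, -5.55).

(-9.61, -5.55)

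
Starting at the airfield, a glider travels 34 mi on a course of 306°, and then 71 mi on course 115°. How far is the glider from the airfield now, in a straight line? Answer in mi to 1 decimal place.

38.2 mi

Leg 1 (306°, 34 mi): east 34 sin 306° = -27.51, north 34 cos 306° = 19.98
Leg 2 (115°, 71 mi): east 71 sin 115° = 64.35, north 71 cos 115° = -30.01
Net: 36.84 east, -10.02 north. Distance = √((36.84)² + (-10.02)²) = 38.180 mi.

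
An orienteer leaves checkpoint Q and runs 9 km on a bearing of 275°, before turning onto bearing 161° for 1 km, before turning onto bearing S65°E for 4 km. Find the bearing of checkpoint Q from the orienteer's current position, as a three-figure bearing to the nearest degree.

Leg 1 (275°, 9 km): east 9 sin 275° = -8.97, north 9 cos 275° = 0.78
Leg 2 (161°, 1 km): east 1 sin 161° = 0.33, north 1 cos 161° = -0.95
Leg 3 (S65°E, 4 km): east 4 sin 115° = 3.63, north 4 cos 115° = -1.69
Net displacement: -5.01 east, -1.85 north. Direction back to start is (5.01, 1.85): bearing = atan2(5.01, 1.85) mod 360° = 69.74° ≈ 070°.

070°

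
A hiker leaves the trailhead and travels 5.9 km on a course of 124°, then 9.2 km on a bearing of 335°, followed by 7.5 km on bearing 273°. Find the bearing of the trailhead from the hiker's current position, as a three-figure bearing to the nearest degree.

Leg 1 (124°, 5.9 km): east 5.9 sin 124° = 4.89, north 5.9 cos 124° = -3.30
Leg 2 (335°, 9.2 km): east 9.2 sin 335° = -3.89, north 9.2 cos 335° = 8.34
Leg 3 (273°, 7.5 km): east 7.5 sin 273° = -7.49, north 7.5 cos 273° = 0.39
Net displacement: -6.49 east, 5.43 north. Direction back to start is (6.49, -5.43): bearing = atan2(6.49, -5.43) mod 360° = 129.94° ≈ 130°.

130°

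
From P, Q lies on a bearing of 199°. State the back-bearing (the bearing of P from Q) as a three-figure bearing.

Back-bearing = 199° − 180° = 019°.

019°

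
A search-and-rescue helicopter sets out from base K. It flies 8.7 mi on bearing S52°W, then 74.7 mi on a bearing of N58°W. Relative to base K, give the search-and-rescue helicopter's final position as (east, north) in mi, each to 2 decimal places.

Leg 1 (S52°W, 8.7 mi): east 8.7 sin 232° = -6.86, north 8.7 cos 232° = -5.36
Leg 2 (N58°W, 74.7 mi): east 74.7 sin 302° = -63.35, north 74.7 cos 302° = 39.58
Summing: -70.20 mi east, 34.23 mi north → (-70.20, 34.23).

(-70.20, 34.23)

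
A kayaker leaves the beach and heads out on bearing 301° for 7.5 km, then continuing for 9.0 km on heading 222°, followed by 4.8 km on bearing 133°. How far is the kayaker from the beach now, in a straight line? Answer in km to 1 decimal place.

Leg 1 (301°, 7.5 km): east 7.5 sin 301° = -6.43, north 7.5 cos 301° = 3.86
Leg 2 (222°, 9.0 km): east 9.0 sin 222° = -6.02, north 9.0 cos 222° = -6.69
Leg 3 (133°, 4.8 km): east 4.8 sin 133° = 3.51, north 4.8 cos 133° = -3.27
Net: -8.94 east, -6.10 north. Distance = √((-8.94)² + (-6.10)²) = 10.823 km.

10.8 km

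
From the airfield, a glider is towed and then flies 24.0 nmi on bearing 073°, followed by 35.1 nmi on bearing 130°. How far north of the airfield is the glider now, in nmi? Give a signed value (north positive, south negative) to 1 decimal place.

Leg 1 (073°, 24.0 nmi): east 24.0 sin 73° = 22.95, north 24.0 cos 73° = 7.02
Leg 2 (130°, 35.1 nmi): east 35.1 sin 130° = 26.89, north 35.1 cos 130° = -22.56
Net north component: -15.54 nmi.

-15.5 nmi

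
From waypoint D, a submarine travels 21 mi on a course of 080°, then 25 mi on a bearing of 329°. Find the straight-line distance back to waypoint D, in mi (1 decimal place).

Leg 1 (080°, 21 mi): east 21 sin 80° = 20.68, north 21 cos 80° = 3.65
Leg 2 (329°, 25 mi): east 25 sin 329° = -12.88, north 25 cos 329° = 21.43
Net: 7.81 east, 25.08 north. Distance = √((7.81)² + (25.08)²) = 26.262 mi.

26.3 mi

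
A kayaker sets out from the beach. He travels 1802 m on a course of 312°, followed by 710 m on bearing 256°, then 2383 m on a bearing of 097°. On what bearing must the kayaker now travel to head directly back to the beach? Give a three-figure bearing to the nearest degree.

204°

Leg 1 (312°, 1802 m): east 1802 sin 312° = -1339.15, north 1802 cos 312° = 1205.77
Leg 2 (256°, 710 m): east 710 sin 256° = -688.91, north 710 cos 256° = -171.76
Leg 3 (097°, 2383 m): east 2383 sin 97° = 2365.24, north 2383 cos 97° = -290.41
Net displacement: 337.18 east, 743.59 north. Direction back to start is (-337.18, -743.59): bearing = atan2(-337.18, -743.59) mod 360° = 204.39° ≈ 204°.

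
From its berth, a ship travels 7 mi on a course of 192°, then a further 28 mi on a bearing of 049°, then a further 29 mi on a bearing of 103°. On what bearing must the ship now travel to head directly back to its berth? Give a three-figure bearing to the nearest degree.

Leg 1 (192°, 7 mi): east 7 sin 192° = -1.46, north 7 cos 192° = -6.85
Leg 2 (049°, 28 mi): east 28 sin 49° = 21.13, north 28 cos 49° = 18.37
Leg 3 (103°, 29 mi): east 29 sin 103° = 28.26, north 29 cos 103° = -6.52
Net displacement: 47.93 east, 5.00 north. Direction back to start is (-47.93, -5.00): bearing = atan2(-47.93, -5.00) mod 360° = 264.05° ≈ 264°.

264°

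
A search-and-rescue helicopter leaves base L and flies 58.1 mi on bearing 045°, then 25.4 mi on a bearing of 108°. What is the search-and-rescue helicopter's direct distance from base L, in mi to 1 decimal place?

73.2 mi

Leg 1 (045°, 58.1 mi): east 58.1 sin 45° = 41.08, north 58.1 cos 45° = 41.08
Leg 2 (108°, 25.4 mi): east 25.4 sin 108° = 24.16, north 25.4 cos 108° = -7.85
Net: 65.24 east, 33.23 north. Distance = √((65.24)² + (33.23)²) = 73.217 mi.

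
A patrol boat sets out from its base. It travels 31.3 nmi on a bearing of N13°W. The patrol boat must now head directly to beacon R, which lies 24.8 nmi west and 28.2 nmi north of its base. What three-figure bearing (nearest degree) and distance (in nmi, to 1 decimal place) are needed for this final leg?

263°, 17.9 nmi

Leg 1 (N13°W, 31.3 nmi): east 31.3 sin 347° = -7.04, north 31.3 cos 347° = 30.50
Current position: (-7.04, 30.50). Target: (-24.8, 28.2). Remaining: Δeast = -17.76, Δnorth = -2.30.
Bearing = atan2(-17.76, -2.30) mod 360° = 262.63°; distance = √((-17.76)² + (-2.30)²) = 17.907 nmi.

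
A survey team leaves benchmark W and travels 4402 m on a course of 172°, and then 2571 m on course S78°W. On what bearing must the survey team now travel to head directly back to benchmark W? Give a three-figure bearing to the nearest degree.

Leg 1 (172°, 4402 m): east 4402 sin 172° = 612.64, north 4402 cos 172° = -4359.16
Leg 2 (S78°W, 2571 m): east 2571 sin 258° = -2514.82, north 2571 cos 258° = -534.54
Net displacement: -1902.18 east, -4893.70 north. Direction back to start is (1902.18, 4893.70): bearing = atan2(1902.18, 4893.70) mod 360° = 21.24° ≈ 021°.

021°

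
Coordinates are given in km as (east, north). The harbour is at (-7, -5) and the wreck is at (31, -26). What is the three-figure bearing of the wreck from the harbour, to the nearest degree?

Δeast = 31 − -7 = 38.00; Δnorth = -26 − -5 = -21.00.
Bearing = atan2(Δeast, Δnorth) mod 360° = 118.93° ≈ 119°.

119°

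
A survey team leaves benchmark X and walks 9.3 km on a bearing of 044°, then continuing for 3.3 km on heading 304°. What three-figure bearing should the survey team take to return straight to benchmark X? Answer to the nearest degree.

Leg 1 (044°, 9.3 km): east 9.3 sin 44° = 6.46, north 9.3 cos 44° = 6.69
Leg 2 (304°, 3.3 km): east 3.3 sin 304° = -2.74, north 3.3 cos 304° = 1.85
Net displacement: 3.72 east, 8.54 north. Direction back to start is (-3.72, -8.54): bearing = atan2(-3.72, -8.54) mod 360° = 203.57° ≈ 204°.

204°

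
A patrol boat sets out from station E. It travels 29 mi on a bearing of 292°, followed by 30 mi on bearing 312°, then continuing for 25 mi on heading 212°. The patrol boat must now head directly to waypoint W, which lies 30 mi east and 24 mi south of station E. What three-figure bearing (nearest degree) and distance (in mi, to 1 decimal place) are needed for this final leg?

Leg 1 (292°, 29 mi): east 29 sin 292° = -26.89, north 29 cos 292° = 10.86
Leg 2 (312°, 30 mi): east 30 sin 312° = -22.29, north 30 cos 312° = 20.07
Leg 3 (212°, 25 mi): east 25 sin 212° = -13.25, north 25 cos 212° = -21.20
Current position: (-62.43, 9.74). Target: (30, -24). Remaining: Δeast = 92.43, Δnorth = -33.74.
Bearing = atan2(92.43, -33.74) mod 360° = 110.05°; distance = √((92.43)² + (-33.74)²) = 98.395 mi.

110°, 98.4 mi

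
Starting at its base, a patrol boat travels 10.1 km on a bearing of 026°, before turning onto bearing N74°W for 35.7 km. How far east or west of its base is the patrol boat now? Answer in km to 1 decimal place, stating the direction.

29.9 km west

Leg 1 (026°, 10.1 km): east 10.1 sin 26° = 4.43, north 10.1 cos 26° = 9.08
Leg 2 (N74°W, 35.7 km): east 35.7 sin 286° = -34.32, north 35.7 cos 286° = 9.84
Net east component: -29.89 km.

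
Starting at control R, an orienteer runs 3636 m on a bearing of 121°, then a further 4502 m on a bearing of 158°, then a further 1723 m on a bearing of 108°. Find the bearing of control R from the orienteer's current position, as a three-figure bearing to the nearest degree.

Leg 1 (121°, 3636 m): east 3636 sin 121° = 3116.66, north 3636 cos 121° = -1872.68
Leg 2 (158°, 4502 m): east 4502 sin 158° = 1686.48, north 4502 cos 158° = -4174.18
Leg 3 (108°, 1723 m): east 1723 sin 108° = 1638.67, north 1723 cos 108° = -532.44
Net displacement: 6441.81 east, -6579.30 north. Direction back to start is (-6441.81, 6579.30): bearing = atan2(-6441.81, 6579.30) mod 360° = 315.60° ≈ 316°.

316°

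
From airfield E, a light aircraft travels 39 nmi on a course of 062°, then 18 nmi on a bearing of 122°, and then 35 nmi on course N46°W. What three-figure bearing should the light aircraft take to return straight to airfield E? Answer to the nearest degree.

Leg 1 (062°, 39 nmi): east 39 sin 62° = 34.43, north 39 cos 62° = 18.31
Leg 2 (122°, 18 nmi): east 18 sin 122° = 15.26, north 18 cos 122° = -9.54
Leg 3 (N46°W, 35 nmi): east 35 sin 314° = -25.18, north 35 cos 314° = 24.31
Net displacement: 24.52 east, 33.08 north. Direction back to start is (-24.52, -33.08): bearing = atan2(-24.52, -33.08) mod 360° = 216.55° ≈ 217°.

217°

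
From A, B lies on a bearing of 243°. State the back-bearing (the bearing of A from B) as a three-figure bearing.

063°

Back-bearing = 243° − 180° = 063°.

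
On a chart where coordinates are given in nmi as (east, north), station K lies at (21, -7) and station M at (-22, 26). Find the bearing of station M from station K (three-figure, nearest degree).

308°

Δeast = -22 − 21 = -43.00; Δnorth = 26 − -7 = 33.00.
Bearing = atan2(Δeast, Δnorth) mod 360° = 307.50° ≈ 308°.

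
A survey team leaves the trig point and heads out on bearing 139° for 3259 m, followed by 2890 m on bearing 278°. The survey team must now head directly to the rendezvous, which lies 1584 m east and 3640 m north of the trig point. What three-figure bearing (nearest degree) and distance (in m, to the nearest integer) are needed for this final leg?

Leg 1 (139°, 3259 m): east 3259 sin 139° = 2138.10, north 3259 cos 139° = -2459.60
Leg 2 (278°, 2890 m): east 2890 sin 278° = -2861.87, north 2890 cos 278° = 402.21
Current position: (-723.78, -2057.39). Target: (1584, 3640). Remaining: Δeast = 2307.78, Δnorth = 5697.39.
Bearing = atan2(2307.78, 5697.39) mod 360° = 22.05°; distance = √((2307.78)² + (5697.39)²) = 6147.038 m.

022°, 6147 m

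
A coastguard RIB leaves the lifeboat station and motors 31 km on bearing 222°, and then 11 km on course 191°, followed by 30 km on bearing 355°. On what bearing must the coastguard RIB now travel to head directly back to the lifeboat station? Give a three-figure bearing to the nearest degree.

081°

Leg 1 (222°, 31 km): east 31 sin 222° = -20.74, north 31 cos 222° = -23.04
Leg 2 (191°, 11 km): east 11 sin 191° = -2.10, north 11 cos 191° = -10.80
Leg 3 (355°, 30 km): east 30 sin 355° = -2.61, north 30 cos 355° = 29.89
Net displacement: -25.46 east, -3.95 north. Direction back to start is (25.46, 3.95): bearing = atan2(25.46, 3.95) mod 360° = 81.18° ≈ 081°.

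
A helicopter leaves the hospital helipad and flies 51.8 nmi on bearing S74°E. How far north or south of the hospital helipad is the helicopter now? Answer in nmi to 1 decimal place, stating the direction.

Leg 1 (S74°E, 51.8 nmi): east 51.8 sin 106° = 49.79, north 51.8 cos 106° = -14.28
Net north component: -14.28 nmi.

14.3 nmi south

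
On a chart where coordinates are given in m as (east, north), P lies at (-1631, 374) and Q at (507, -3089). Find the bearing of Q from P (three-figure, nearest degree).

Δeast = 507 − -1631 = 2138.00; Δnorth = -3089 − 374 = -3463.00.
Bearing = atan2(Δeast, Δnorth) mod 360° = 148.31° ≈ 148°.

148°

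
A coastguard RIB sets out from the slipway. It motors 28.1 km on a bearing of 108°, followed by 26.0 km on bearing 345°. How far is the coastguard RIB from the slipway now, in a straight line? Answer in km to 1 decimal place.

25.9 km

Leg 1 (108°, 28.1 km): east 28.1 sin 108° = 26.72, north 28.1 cos 108° = -8.68
Leg 2 (345°, 26.0 km): east 26.0 sin 345° = -6.73, north 26.0 cos 345° = 25.11
Net: 20.00 east, 16.43 north. Distance = √((20.00)² + (16.43)²) = 25.880 km.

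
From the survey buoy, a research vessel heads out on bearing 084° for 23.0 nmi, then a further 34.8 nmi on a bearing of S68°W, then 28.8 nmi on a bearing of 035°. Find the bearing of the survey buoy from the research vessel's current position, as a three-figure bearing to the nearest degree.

Leg 1 (084°, 23.0 nmi): east 23.0 sin 84° = 22.87, north 23.0 cos 84° = 2.40
Leg 2 (S68°W, 34.8 nmi): east 34.8 sin 248° = -32.27, north 34.8 cos 248° = -13.04
Leg 3 (035°, 28.8 nmi): east 28.8 sin 35° = 16.52, north 28.8 cos 35° = 23.59
Net displacement: 7.13 east, 12.96 north. Direction back to start is (-7.13, -12.96): bearing = atan2(-7.13, -12.96) mod 360° = 208.81° ≈ 209°.

209°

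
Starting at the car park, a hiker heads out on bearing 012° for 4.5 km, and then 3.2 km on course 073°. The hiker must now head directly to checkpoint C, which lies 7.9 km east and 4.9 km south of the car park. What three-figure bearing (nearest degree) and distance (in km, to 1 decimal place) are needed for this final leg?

159°, 11.0 km

Leg 1 (012°, 4.5 km): east 4.5 sin 12° = 0.94, north 4.5 cos 12° = 4.40
Leg 2 (073°, 3.2 km): east 3.2 sin 73° = 3.06, north 3.2 cos 73° = 0.94
Current position: (4.00, 5.34). Target: (7.9, -4.9). Remaining: Δeast = 3.90, Δnorth = -10.24.
Bearing = atan2(3.90, -10.24) mod 360° = 159.12°; distance = √((3.90)² + (-10.24)²) = 10.956 km.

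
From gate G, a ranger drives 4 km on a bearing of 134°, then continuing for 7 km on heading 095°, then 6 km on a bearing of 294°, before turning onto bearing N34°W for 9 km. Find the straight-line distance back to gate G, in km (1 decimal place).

6.5 km

Leg 1 (134°, 4 km): east 4 sin 134° = 2.88, north 4 cos 134° = -2.78
Leg 2 (095°, 7 km): east 7 sin 95° = 6.97, north 7 cos 95° = -0.61
Leg 3 (294°, 6 km): east 6 sin 294° = -5.48, north 6 cos 294° = 2.44
Leg 4 (N34°W, 9 km): east 9 sin 326° = -5.03, north 9 cos 326° = 7.46
Net: -0.66 east, 6.51 north. Distance = √((-0.66)² + (6.51)²) = 6.547 km.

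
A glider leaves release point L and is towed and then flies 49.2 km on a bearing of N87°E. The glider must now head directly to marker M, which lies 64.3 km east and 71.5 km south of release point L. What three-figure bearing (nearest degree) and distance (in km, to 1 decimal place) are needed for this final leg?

Leg 1 (N87°E, 49.2 km): east 49.2 sin 87° = 49.13, north 49.2 cos 87° = 2.57
Current position: (49.13, 2.57). Target: (64.3, -71.5). Remaining: Δeast = 15.17, Δnorth = -74.07.
Bearing = atan2(15.17, -74.07) mod 360° = 168.43°; distance = √((15.17)² + (-74.07)²) = 75.612 km.

168°, 75.6 km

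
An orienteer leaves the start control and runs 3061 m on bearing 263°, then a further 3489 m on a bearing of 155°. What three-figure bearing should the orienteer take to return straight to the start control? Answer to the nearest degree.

Leg 1 (263°, 3061 m): east 3061 sin 263° = -3038.18, north 3061 cos 263° = -373.04
Leg 2 (155°, 3489 m): east 3489 sin 155° = 1474.52, north 3489 cos 155° = -3162.11
Net displacement: -1563.67 east, -3535.15 north. Direction back to start is (1563.67, 3535.15): bearing = atan2(1563.67, 3535.15) mod 360° = 23.86° ≈ 024°.

024°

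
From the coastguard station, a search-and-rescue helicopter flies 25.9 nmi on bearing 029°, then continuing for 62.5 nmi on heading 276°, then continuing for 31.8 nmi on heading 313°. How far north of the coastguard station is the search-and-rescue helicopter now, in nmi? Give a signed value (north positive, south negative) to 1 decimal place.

Leg 1 (029°, 25.9 nmi): east 25.9 sin 29° = 12.56, north 25.9 cos 29° = 22.65
Leg 2 (276°, 62.5 nmi): east 62.5 sin 276° = -62.16, north 62.5 cos 276° = 6.53
Leg 3 (313°, 31.8 nmi): east 31.8 sin 313° = -23.26, north 31.8 cos 313° = 21.69
Net north component: 50.87 nmi.

50.9 nmi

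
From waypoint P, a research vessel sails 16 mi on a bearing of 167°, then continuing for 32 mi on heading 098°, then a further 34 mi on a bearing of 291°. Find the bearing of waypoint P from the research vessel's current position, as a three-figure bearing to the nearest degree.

Leg 1 (167°, 16 mi): east 16 sin 167° = 3.60, north 16 cos 167° = -15.59
Leg 2 (098°, 32 mi): east 32 sin 98° = 31.69, north 32 cos 98° = -4.45
Leg 3 (291°, 34 mi): east 34 sin 291° = -31.74, north 34 cos 291° = 12.18
Net displacement: 3.55 east, -7.86 north. Direction back to start is (-3.55, 7.86): bearing = atan2(-3.55, 7.86) mod 360° = 335.71° ≈ 336°.

336°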